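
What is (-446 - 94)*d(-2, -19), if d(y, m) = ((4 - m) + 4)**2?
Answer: -393660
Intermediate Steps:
d(y, m) = (8 - m)**2
(-446 - 94)*d(-2, -19) = (-446 - 94)*(-8 - 19)**2 = -540*(-27)**2 = -540*729 = -393660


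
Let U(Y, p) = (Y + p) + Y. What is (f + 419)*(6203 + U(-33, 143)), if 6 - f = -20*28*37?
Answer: 132790600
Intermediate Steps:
U(Y, p) = p + 2*Y
f = 20726 (f = 6 - (-20*28)*37 = 6 - (-560)*37 = 6 - 1*(-20720) = 6 + 20720 = 20726)
(f + 419)*(6203 + U(-33, 143)) = (20726 + 419)*(6203 + (143 + 2*(-33))) = 21145*(6203 + (143 - 66)) = 21145*(6203 + 77) = 21145*6280 = 132790600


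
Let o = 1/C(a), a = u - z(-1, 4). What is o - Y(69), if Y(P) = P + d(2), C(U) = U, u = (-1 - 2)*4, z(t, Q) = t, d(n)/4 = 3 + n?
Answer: -980/11 ≈ -89.091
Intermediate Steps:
d(n) = 12 + 4*n (d(n) = 4*(3 + n) = 12 + 4*n)
u = -12 (u = -3*4 = -12)
a = -11 (a = -12 - 1*(-1) = -12 + 1 = -11)
o = -1/11 (o = 1/(-11) = -1/11 ≈ -0.090909)
Y(P) = 20 + P (Y(P) = P + (12 + 4*2) = P + (12 + 8) = P + 20 = 20 + P)
o - Y(69) = -1/11 - (20 + 69) = -1/11 - 1*89 = -1/11 - 89 = -980/11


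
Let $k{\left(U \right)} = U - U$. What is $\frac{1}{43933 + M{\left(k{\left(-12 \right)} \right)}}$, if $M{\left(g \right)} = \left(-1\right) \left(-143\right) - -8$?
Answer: $\frac{1}{44084} \approx 2.2684 \cdot 10^{-5}$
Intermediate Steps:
$k{\left(U \right)} = 0$
$M{\left(g \right)} = 151$ ($M{\left(g \right)} = 143 + 8 = 151$)
$\frac{1}{43933 + M{\left(k{\left(-12 \right)} \right)}} = \frac{1}{43933 + 151} = \frac{1}{44084}$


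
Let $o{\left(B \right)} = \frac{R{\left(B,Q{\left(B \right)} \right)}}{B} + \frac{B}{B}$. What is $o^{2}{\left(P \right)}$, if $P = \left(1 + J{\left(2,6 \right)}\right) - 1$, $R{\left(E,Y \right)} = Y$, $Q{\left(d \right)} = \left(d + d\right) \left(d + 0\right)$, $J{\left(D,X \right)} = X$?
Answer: $169$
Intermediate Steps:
$Q{\left(d \right)} = 2 d^{2}$ ($Q{\left(d \right)} = 2 d d = 2 d^{2}$)
$P = 6$ ($P = \left(1 + 6\right) - 1 = 7 - 1 = 6$)
$o{\left(B \right)} = 1 + 2 B$ ($o{\left(B \right)} = \frac{2 B^{2}}{B} + \frac{B}{B} = 2 B + 1 = 1 + 2 B$)
$o^{2}{\left(P \right)} = \left(1 + 2 \cdot 6\right)^{2} = \left(1 + 12\right)^{2} = 13^{2} = 169$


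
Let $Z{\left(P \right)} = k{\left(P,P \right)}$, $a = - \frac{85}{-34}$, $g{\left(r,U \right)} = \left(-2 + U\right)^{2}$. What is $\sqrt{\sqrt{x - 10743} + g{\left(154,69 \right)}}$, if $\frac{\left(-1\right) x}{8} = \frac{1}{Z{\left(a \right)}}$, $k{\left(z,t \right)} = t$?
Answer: $\frac{\sqrt{112225 + 5 i \sqrt{268655}}}{5} \approx 67.005 + 0.77356 i$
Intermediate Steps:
$a = \frac{5}{2}$ ($a = \left(-85\right) \left(- \frac{1}{34}\right) = \frac{5}{2} \approx 2.5$)
$Z{\left(P \right)} = P$
$x = - \frac{16}{5}$ ($x = - \frac{8}{\frac{5}{2}} = \left(-8\right) \frac{2}{5} = - \frac{16}{5} \approx -3.2$)
$\sqrt{\sqrt{x - 10743} + g{\left(154,69 \right)}} = \sqrt{\sqrt{- \frac{16}{5} - 10743} + \left(-2 + 69\right)^{2}} = \sqrt{\sqrt{- \frac{53731}{5}} + 67^{2}} = \sqrt{\frac{i \sqrt{268655}}{5} + 4489} = \sqrt{4489 + \frac{i \sqrt{268655}}{5}}$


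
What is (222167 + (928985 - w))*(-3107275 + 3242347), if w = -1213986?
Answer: 319463919936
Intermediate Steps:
(222167 + (928985 - w))*(-3107275 + 3242347) = (222167 + (928985 - 1*(-1213986)))*(-3107275 + 3242347) = (222167 + (928985 + 1213986))*135072 = (222167 + 2142971)*135072 = 2365138*135072 = 319463919936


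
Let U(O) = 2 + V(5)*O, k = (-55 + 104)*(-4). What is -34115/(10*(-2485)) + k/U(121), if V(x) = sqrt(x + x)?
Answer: 500438189/363818910 - 11858*sqrt(10)/73203 ≈ 0.86326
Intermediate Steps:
V(x) = sqrt(2)*sqrt(x) (V(x) = sqrt(2*x) = sqrt(2)*sqrt(x))
k = -196 (k = 49*(-4) = -196)
U(O) = 2 + O*sqrt(10) (U(O) = 2 + (sqrt(2)*sqrt(5))*O = 2 + sqrt(10)*O = 2 + O*sqrt(10))
-34115/(10*(-2485)) + k/U(121) = -34115/(10*(-2485)) - 196/(2 + 121*sqrt(10)) = -34115/(-24850) - 196/(2 + 121*sqrt(10)) = -34115*(-1/24850) - 196/(2 + 121*sqrt(10)) = 6823/4970 - 196/(2 + 121*sqrt(10))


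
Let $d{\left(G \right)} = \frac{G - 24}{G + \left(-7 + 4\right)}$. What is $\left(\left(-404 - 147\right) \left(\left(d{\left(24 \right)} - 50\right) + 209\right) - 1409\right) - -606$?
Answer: $-88412$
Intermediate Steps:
$d{\left(G \right)} = \frac{-24 + G}{-3 + G}$ ($d{\left(G \right)} = \frac{-24 + G}{G - 3} = \frac{-24 + G}{-3 + G}$)
$\left(\left(-404 - 147\right) \left(\left(d{\left(24 \right)} - 50\right) + 209\right) - 1409\right) - -606 = \left(\left(-404 - 147\right) \left(\left(\frac{-24 + 24}{-3 + 24} - 50\right) + 209\right) - 1409\right) - -606 = \left(- 551 \left(\left(\frac{1}{21} \cdot 0 - 50\right) + 209\right) - 1409\right) + 606 = \left(- 551 \left(\left(0 - 50\right) + 209\right) - 1409\right) + 606 = \left(- 551 \left(-50 + 209\right) - 1409\right) + 606 = \left(\left(-551\right) 159 - 1409\right) + 606 = \left(-87609 - 1409\right) + 606 = -89018 + 606 = -88412$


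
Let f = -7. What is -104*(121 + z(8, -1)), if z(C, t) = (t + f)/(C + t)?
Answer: -87256/7 ≈ -12465.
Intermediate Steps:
z(C, t) = (-7 + t)/(C + t) (z(C, t) = (t - 7)/(C + t) = (-7 + t)/(C + t))
-104*(121 + z(8, -1)) = -104*(121 + (-7 - 1)/(8 - 1)) = -104*(121 - 8/7) = -104*839/7 = -87256/7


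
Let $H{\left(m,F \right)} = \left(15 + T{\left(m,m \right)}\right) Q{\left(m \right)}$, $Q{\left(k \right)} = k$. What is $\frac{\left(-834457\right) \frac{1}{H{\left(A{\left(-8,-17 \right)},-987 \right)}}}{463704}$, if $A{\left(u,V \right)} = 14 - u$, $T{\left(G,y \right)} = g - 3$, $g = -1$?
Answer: $- \frac{834457}{112216368} \approx -0.0074361$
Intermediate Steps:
$T{\left(G,y \right)} = -4$ ($T{\left(G,y \right)} = -1 - 3 = -4$)
$H{\left(m,F \right)} = 11 m$ ($H{\left(m,F \right)} = \left(15 - 4\right) m = 11 m$)
$\frac{\left(-834457\right) \frac{1}{H{\left(A{\left(-8,-17 \right)},-987 \right)}}}{463704} = \frac{\left(-834457\right) \frac{1}{11 \left(14 - -8\right)}}{463704} = - \frac{834457}{11 \left(14 + 8\right)} \frac{1}{463704} = - \frac{834457}{11 \cdot 22} \cdot \frac{1}{463704} = - \frac{834457}{242} \cdot \frac{1}{463704} = \left(-834457\right) \frac{1}{242} \cdot \frac{1}{463704} = \left(- \frac{834457}{242}\right) \frac{1}{463704} = - \frac{834457}{112216368}$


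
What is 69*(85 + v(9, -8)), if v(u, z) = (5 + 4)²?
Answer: 11454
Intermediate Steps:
v(u, z) = 81 (v(u, z) = 9² = 81)
69*(85 + v(9, -8)) = 69*(85 + 81) = 69*166 = 11454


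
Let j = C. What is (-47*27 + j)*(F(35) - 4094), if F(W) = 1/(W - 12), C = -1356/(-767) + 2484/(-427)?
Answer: 39259029435057/7532707 ≈ 5.2118e+6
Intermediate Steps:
C = -1326216/327509 (C = -1356*(-1/767) + 2484*(-1/427) = 1356/767 - 2484/427 = -1326216/327509 ≈ -4.0494)
j = -1326216/327509 ≈ -4.0494
F(W) = 1/(-12 + W)
(-47*27 + j)*(F(35) - 4094) = (-47*27 - 1326216/327509)*(1/(-12 + 35) - 4094) = (-1269 - 1326216/327509)*(1/23 - 4094) = -416935137*(1/23 - 4094)/327509 = -416935137/327509*(-94161/23) = 39259029435057/7532707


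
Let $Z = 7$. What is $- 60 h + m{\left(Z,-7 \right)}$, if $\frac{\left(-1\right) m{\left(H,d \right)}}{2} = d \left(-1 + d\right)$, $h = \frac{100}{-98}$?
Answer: $- \frac{2488}{49} \approx -50.776$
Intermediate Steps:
$h = - \frac{50}{49}$ ($h = 100 \left(- \frac{1}{98}\right) = - \frac{50}{49} \approx -1.0204$)
$m{\left(H,d \right)} = - 2 d \left(-1 + d\right)$
$- 60 h + m{\left(Z,-7 \right)} = \left(-60\right) \left(- \frac{50}{49}\right) + 2 \left(-7\right) \left(1 - -7\right) = \frac{3000}{49} + 2 \left(-7\right) \left(1 + 7\right) = \frac{3000}{49} + 2 \left(-7\right) 8 = \frac{3000}{49} - 112 = - \frac{2488}{49}$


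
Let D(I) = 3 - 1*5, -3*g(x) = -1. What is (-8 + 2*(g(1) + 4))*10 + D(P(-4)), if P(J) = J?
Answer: 14/3 ≈ 4.6667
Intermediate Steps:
g(x) = 1/3 (g(x) = -1/3*(-1) = 1/3)
D(I) = -2 (D(I) = 3 - 5 = -2)
(-8 + 2*(g(1) + 4))*10 + D(P(-4)) = (-8 + 2*(1/3 + 4))*10 - 2 = (-8 + 2*(13/3))*10 - 2 = (-8 + 26/3)*10 - 2 = (2/3)*10 - 2 = 20/3 - 2 = 14/3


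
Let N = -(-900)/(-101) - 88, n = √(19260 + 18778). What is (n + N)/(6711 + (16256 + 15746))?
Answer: -9788/3910013 + √38038/38713 ≈ 0.0025346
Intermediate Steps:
n = √38038 ≈ 195.03
N = -9788/101 (N = -(-900)*(-1)/101 - 88 = -30*30/101 - 88 = -900/101 - 88 = -9788/101 ≈ -96.911)
(n + N)/(6711 + (16256 + 15746)) = (√38038 - 9788/101)/(6711 + (16256 + 15746)) = (-9788/101 + √38038)/(6711 + 32002) = (-9788/101 + √38038)/38713 = (-9788/101 + √38038)*(1/38713) = -9788/3910013 + √38038/38713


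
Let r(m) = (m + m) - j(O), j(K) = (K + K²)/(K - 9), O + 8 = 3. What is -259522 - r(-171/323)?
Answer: -30883162/119 ≈ -2.5952e+5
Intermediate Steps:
O = -5 (O = -8 + 3 = -5)
j(K) = (K + K²)/(-9 + K)
r(m) = 10/7 + 2*m (r(m) = (m + m) - (-5)*(1 - 5)/(-9 - 5) = 2*m - (-5)*(-4)/(-14) = 2*m - (-5)*(-1)*(-4)/14 = 2*m - 1*(-10/7) = 2*m + 10/7 = 10/7 + 2*m)
-259522 - r(-171/323) = -259522 - (10/7 + 2*(-171/323)) = -259522 - (10/7 + 2*(-171*1/323)) = -259522 - (10/7 + 2*(-9/17)) = -259522 - (10/7 - 18/17) = -259522 - 1*44/119 = -259522 - 44/119 = -30883162/119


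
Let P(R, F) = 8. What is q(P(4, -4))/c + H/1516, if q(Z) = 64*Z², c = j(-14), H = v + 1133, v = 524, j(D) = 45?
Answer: 6284101/68220 ≈ 92.115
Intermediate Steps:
H = 1657 (H = 524 + 1133 = 1657)
c = 45
q(P(4, -4))/c + H/1516 = (64*8²)/45 + 1657/1516 = (64*64)*(1/45) + 1657*(1/1516) = 4096*(1/45) + 1657/1516 = 4096/45 + 1657/1516 = 6284101/68220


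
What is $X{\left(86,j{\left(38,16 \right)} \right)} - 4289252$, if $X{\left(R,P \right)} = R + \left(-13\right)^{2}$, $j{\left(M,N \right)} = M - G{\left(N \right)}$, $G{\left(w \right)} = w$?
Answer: $-4288997$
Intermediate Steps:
$j{\left(M,N \right)} = M - N$
$X{\left(R,P \right)} = 169 + R$ ($X{\left(R,P \right)} = R + 169 = 169 + R$)
$X{\left(86,j{\left(38,16 \right)} \right)} - 4289252 = \left(169 + 86\right) - 4289252 = 255 - 4289252 = -4288997$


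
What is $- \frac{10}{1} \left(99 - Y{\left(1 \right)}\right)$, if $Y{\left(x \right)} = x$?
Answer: $-980$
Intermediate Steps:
$- \frac{10}{1} \left(99 - Y{\left(1 \right)}\right) = - \frac{10}{1} \left(99 - 1\right) = \left(-10\right) 1 \left(99 - 1\right) = \left(-10\right) 98 = -980$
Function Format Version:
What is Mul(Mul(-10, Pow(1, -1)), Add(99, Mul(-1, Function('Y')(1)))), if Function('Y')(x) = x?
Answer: -980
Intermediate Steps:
Mul(Mul(-10, Pow(1, -1)), Add(99, Mul(-1, Function('Y')(1)))) = Mul(Mul(-10, Pow(1, -1)), Add(99, Mul(-1, 1))) = Mul(Mul(-10, 1), Add(99, -1)) = Mul(-10, 98) = -980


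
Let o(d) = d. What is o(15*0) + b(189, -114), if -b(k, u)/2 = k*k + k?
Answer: -71820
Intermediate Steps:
b(k, u) = -2*k - 2*k² (b(k, u) = -2*(k*k + k) = -2*(k² + k) = -2*(k + k²) = -2*k - 2*k²)
o(15*0) + b(189, -114) = 15*0 - 2*189*(1 + 189) = 0 - 2*189*190 = 0 - 71820 = -71820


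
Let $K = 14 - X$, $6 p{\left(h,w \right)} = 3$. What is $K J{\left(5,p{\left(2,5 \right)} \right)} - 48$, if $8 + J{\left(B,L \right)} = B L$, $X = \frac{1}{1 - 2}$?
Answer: $- \frac{261}{2} \approx -130.5$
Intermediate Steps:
$X = -1$ ($X = \frac{1}{-1} = -1$)
$p{\left(h,w \right)} = \frac{1}{2}$ ($p{\left(h,w \right)} = \frac{1}{6} \cdot 3 = \frac{1}{2}$)
$J{\left(B,L \right)} = -8 + B L$
$K = 15$ ($K = 14 - -1 = 14 + 1 = 15$)
$K J{\left(5,p{\left(2,5 \right)} \right)} - 48 = 15 \left(-8 + 5 \cdot \frac{1}{2}\right) - 48 = 15 \left(-8 + \frac{5}{2}\right) - 48 = 15 \left(- \frac{11}{2}\right) - 48 = - \frac{165}{2} - 48 = - \frac{261}{2}$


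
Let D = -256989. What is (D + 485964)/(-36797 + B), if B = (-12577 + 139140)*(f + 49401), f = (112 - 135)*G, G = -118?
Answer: 228975/6595793948 ≈ 3.4715e-5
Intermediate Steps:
f = 2714 (f = (112 - 135)*(-118) = -23*(-118) = 2714)
B = 6595830745 (B = (-12577 + 139140)*(2714 + 49401) = 126563*52115 = 6595830745)
(D + 485964)/(-36797 + B) = (-256989 + 485964)/(-36797 + 6595830745) = 228975/6595793948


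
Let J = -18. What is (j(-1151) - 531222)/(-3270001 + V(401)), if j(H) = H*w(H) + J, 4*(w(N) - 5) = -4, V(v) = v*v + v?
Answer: 535844/3108799 ≈ 0.17236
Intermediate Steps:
V(v) = v + v² (V(v) = v² + v = v + v²)
w(N) = 4 (w(N) = 5 + (¼)*(-4) = 5 - 1 = 4)
j(H) = -18 + 4*H (j(H) = H*4 - 18 = 4*H - 18 = -18 + 4*H)
(j(-1151) - 531222)/(-3270001 + V(401)) = ((-18 + 4*(-1151)) - 531222)/(-3270001 + 401*(1 + 401)) = ((-18 - 4604) - 531222)/(-3270001 + 401*402) = (-4622 - 531222)/(-3270001 + 161202) = -535844/(-3108799) = -535844*(-1/3108799) = 535844/3108799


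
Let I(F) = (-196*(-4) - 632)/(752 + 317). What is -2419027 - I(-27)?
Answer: -2585940015/1069 ≈ -2.4190e+6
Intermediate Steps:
I(F) = 152/1069 (I(F) = (784 - 632)/1069 = 152*(1/1069) = 152/1069)
-2419027 - I(-27) = -2419027 - 1*152/1069 = -2419027 - 152/1069 = -2585940015/1069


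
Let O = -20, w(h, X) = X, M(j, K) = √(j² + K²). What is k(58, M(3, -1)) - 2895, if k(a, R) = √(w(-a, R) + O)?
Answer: -2895 + I*√(20 - √10) ≈ -2895.0 + 4.1034*I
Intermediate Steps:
M(j, K) = √(K² + j²)
k(a, R) = √(-20 + R) (k(a, R) = √(R - 20) = √(-20 + R))
k(58, M(3, -1)) - 2895 = √(-20 + √((-1)² + 3²)) - 2895 = √(-20 + √(1 + 9)) - 2895 = √(-20 + √10) - 2895 = -2895 + √(-20 + √10)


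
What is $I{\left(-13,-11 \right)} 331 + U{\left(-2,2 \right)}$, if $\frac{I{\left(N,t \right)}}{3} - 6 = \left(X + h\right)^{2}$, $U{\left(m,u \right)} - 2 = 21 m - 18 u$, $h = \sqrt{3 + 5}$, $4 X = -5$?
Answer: $\frac{246041}{16} - 4965 \sqrt{2} \approx 8356.0$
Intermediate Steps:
$X = - \frac{5}{4}$ ($X = \frac{1}{4} \left(-5\right) = - \frac{5}{4} \approx -1.25$)
$h = 2 \sqrt{2}$ ($h = \sqrt{8} = 2 \sqrt{2} \approx 2.8284$)
$U{\left(m,u \right)} = 2 - 18 u + 21 m$ ($U{\left(m,u \right)} = 2 + \left(21 m - 18 u\right) = 2 + \left(- 18 u + 21 m\right) = 2 - 18 u + 21 m$)
$I{\left(N,t \right)} = 18 + 3 \left(- \frac{5}{4} + 2 \sqrt{2}\right)^{2}$
$I{\left(-13,-11 \right)} 331 + U{\left(-2,2 \right)} = \left(\frac{747}{16} - 15 \sqrt{2}\right) 331 + \left(2 - 36 + 21 \left(-2\right)\right) = \left(\frac{247257}{16} - 4965 \sqrt{2}\right) - 76 = \frac{246041}{16} - 4965 \sqrt{2}$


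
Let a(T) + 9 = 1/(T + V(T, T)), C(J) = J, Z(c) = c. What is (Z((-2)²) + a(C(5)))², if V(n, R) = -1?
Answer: 361/16 ≈ 22.563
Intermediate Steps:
a(T) = -9 + 1/(-1 + T) (a(T) = -9 + 1/(T - 1) = -9 + 1/(-1 + T))
(Z((-2)²) + a(C(5)))² = ((-2)² + (10 - 9*5)/(-1 + 5))² = (4 + (10 - 45)/4)² = (4 + (¼)*(-35))² = (4 - 35/4)² = (-19/4)² = 361/16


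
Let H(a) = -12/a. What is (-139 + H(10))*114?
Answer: -79914/5 ≈ -15983.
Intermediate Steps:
(-139 + H(10))*114 = (-139 - 12/10)*114 = (-139 - 12*⅒)*114 = (-139 - 6/5)*114 = -701/5*114 = -79914/5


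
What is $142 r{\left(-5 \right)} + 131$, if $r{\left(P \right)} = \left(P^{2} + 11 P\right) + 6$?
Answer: $-3277$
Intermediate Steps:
$r{\left(P \right)} = 6 + P^{2} + 11 P$
$142 r{\left(-5 \right)} + 131 = 142 \left(6 + \left(-5\right)^{2} + 11 \left(-5\right)\right) + 131 = 142 \left(6 + 25 - 55\right) + 131 = 142 \left(-24\right) + 131 = -3408 + 131 = -3277$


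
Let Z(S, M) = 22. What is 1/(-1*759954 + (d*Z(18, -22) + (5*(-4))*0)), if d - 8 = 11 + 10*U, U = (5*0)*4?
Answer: -1/759536 ≈ -1.3166e-6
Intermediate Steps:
U = 0 (U = 0*4 = 0)
d = 19 (d = 8 + (11 + 10*0) = 8 + (11 + 0) = 8 + 11 = 19)
1/(-1*759954 + (d*Z(18, -22) + (5*(-4))*0)) = 1/(-1*759954 + (19*22 + (5*(-4))*0)) = 1/(-759954 + (418 - 20*0)) = 1/(-759954 + (418 + 0)) = 1/(-759954 + 418) = 1/(-759536) = -1/759536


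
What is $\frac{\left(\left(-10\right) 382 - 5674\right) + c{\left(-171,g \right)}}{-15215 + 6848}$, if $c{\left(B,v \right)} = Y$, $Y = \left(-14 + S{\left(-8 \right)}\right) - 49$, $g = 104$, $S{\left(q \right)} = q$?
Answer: $\frac{9565}{8367} \approx 1.1432$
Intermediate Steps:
$Y = -71$ ($Y = \left(-14 - 8\right) - 49 = -22 - 49 = -71$)
$c{\left(B,v \right)} = -71$
$\frac{\left(\left(-10\right) 382 - 5674\right) + c{\left(-171,g \right)}}{-15215 + 6848} = \frac{\left(\left(-10\right) 382 - 5674\right) - 71}{-15215 + 6848} = \frac{\left(-3820 - 5674\right) - 71}{-8367} = \left(-9494 - 71\right) \left(- \frac{1}{8367}\right) = \left(-9565\right) \left(- \frac{1}{8367}\right) = \frac{9565}{8367}$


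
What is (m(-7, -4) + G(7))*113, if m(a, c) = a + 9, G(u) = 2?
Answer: 452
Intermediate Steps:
m(a, c) = 9 + a
(m(-7, -4) + G(7))*113 = ((9 - 7) + 2)*113 = (2 + 2)*113 = 4*113 = 452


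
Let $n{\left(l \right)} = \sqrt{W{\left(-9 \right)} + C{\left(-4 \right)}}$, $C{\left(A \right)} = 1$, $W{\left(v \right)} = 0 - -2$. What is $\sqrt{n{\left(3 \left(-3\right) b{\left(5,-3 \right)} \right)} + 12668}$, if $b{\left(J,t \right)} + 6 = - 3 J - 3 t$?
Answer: $\sqrt{12668 + \sqrt{3}} \approx 112.56$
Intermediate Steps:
$W{\left(v \right)} = 2$ ($W{\left(v \right)} = 0 + 2 = 2$)
$b{\left(J,t \right)} = -6 - 3 J - 3 t$ ($b{\left(J,t \right)} = -6 - \left(3 J + 3 t\right) = -6 - 3 J - 3 t$)
$n{\left(l \right)} = \sqrt{3}$ ($n{\left(l \right)} = \sqrt{2 + 1} = \sqrt{3}$)
$\sqrt{n{\left(3 \left(-3\right) b{\left(5,-3 \right)} \right)} + 12668} = \sqrt{\sqrt{3} + 12668} = \sqrt{12668 + \sqrt{3}}$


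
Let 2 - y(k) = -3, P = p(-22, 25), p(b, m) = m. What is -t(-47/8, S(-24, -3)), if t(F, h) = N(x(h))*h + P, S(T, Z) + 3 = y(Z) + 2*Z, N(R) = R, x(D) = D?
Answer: -41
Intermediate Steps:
P = 25
y(k) = 5 (y(k) = 2 - 1*(-3) = 2 + 3 = 5)
S(T, Z) = 2 + 2*Z (S(T, Z) = -3 + (5 + 2*Z) = 2 + 2*Z)
t(F, h) = 25 + h² (t(F, h) = h*h + 25 = h² + 25 = 25 + h²)
-t(-47/8, S(-24, -3)) = -(25 + (2 + 2*(-3))²) = -(25 + (2 - 6)²) = -(25 + (-4)²) = -(25 + 16) = -1*41 = -41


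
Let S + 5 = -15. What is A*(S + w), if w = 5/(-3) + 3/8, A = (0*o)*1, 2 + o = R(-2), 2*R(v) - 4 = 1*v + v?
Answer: 0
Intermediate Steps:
R(v) = 2 + v (R(v) = 2 + (1*v + v)/2 = 2 + (v + v)/2 = 2 + (2*v)/2 = 2 + v)
o = -2 (o = -2 + (2 - 2) = -2 + 0 = -2)
S = -20 (S = -5 - 15 = -20)
A = 0 (A = (0*(-2))*1 = 0*1 = 0)
w = -31/24 (w = 5*(-1/3) + 3*(1/8) = -5/3 + 3/8 = -31/24 ≈ -1.2917)
A*(S + w) = 0*(-20 - 31/24) = 0*(-511/24) = 0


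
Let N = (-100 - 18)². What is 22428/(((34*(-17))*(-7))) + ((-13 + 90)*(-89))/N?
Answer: 20325731/4024036 ≈ 5.0511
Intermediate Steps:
N = 13924 (N = (-118)² = 13924)
22428/(((34*(-17))*(-7))) + ((-13 + 90)*(-89))/N = 22428/(((34*(-17))*(-7))) + ((-13 + 90)*(-89))/13924 = 22428/((-578*(-7))) + (77*(-89))*(1/13924) = 22428/4046 - 6853*1/13924 = 22428*(1/4046) - 6853/13924 = 1602/289 - 6853/13924 = 20325731/4024036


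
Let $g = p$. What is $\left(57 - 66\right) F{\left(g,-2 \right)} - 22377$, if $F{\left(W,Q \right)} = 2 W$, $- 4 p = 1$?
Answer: $- \frac{44745}{2} \approx -22373.0$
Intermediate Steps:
$p = - \frac{1}{4}$ ($p = \left(- \frac{1}{4}\right) 1 = - \frac{1}{4} \approx -0.25$)
$g = - \frac{1}{4} \approx -0.25$
$\left(57 - 66\right) F{\left(g,-2 \right)} - 22377 = \left(57 - 66\right) 2 \left(- \frac{1}{4}\right) - 22377 = \left(-9\right) \left(- \frac{1}{2}\right) - 22377 = \frac{9}{2} - 22377 = - \frac{44745}{2}$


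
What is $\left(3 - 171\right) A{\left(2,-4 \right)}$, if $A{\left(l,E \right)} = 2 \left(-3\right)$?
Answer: $1008$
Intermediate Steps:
$A{\left(l,E \right)} = -6$
$\left(3 - 171\right) A{\left(2,-4 \right)} = \left(3 - 171\right) \left(-6\right) = \left(-168\right) \left(-6\right) = 1008$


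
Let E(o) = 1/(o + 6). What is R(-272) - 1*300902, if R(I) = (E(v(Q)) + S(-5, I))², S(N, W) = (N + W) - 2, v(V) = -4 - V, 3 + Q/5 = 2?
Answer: -10933894/49 ≈ -2.2314e+5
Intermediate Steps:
Q = -5 (Q = -15 + 5*2 = -15 + 10 = -5)
E(o) = 1/(6 + o)
S(N, W) = -2 + N + W
R(I) = (-48/7 + I)² (R(I) = (1/(6 + (-4 - 1*(-5))) + (-2 - 5 + I))² = (1/(6 + (-4 + 5)) + (-7 + I))² = (1/(6 + 1) + (-7 + I))² = (1/7 + (-7 + I))² = (⅐ + (-7 + I))² = (-48/7 + I)²)
R(-272) - 1*300902 = (-48 + 7*(-272))²/49 - 1*300902 = (-48 - 1904)²/49 - 300902 = (1/49)*(-1952)² - 300902 = (1/49)*3810304 - 300902 = 3810304/49 - 300902 = -10933894/49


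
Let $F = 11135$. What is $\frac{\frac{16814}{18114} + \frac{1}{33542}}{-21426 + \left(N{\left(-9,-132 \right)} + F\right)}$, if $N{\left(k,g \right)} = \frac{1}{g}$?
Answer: $- \frac{6203926322}{68778690213037} \approx -9.0201 \cdot 10^{-5}$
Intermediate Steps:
$\frac{\frac{16814}{18114} + \frac{1}{33542}}{-21426 + \left(N{\left(-9,-132 \right)} + F\right)} = \frac{\frac{16814}{18114} + \frac{1}{33542}}{-21426 + \left(\frac{1}{-132} + 11135\right)} = \frac{16814 \cdot \frac{1}{18114} + \frac{1}{33542}}{-21426 + \left(- \frac{1}{132} + 11135\right)} = \frac{\frac{8407}{9057} + \frac{1}{33542}}{-21426 + \frac{1469819}{132}} = \frac{281996651}{303789894 \left(- \frac{1358413}{132}\right)} = \frac{281996651}{303789894} \left(- \frac{132}{1358413}\right) = - \frac{6203926322}{68778690213037}$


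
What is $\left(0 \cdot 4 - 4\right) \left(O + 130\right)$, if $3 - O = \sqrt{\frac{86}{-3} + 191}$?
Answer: $-532 + \frac{4 \sqrt{1461}}{3} \approx -481.04$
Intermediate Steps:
$O = 3 - \frac{\sqrt{1461}}{3}$ ($O = 3 - \sqrt{\frac{86}{-3} + 191} = 3 - \sqrt{86 \left(- \frac{1}{3}\right) + 191} = 3 - \sqrt{- \frac{86}{3} + 191} = 3 - \sqrt{\frac{487}{3}} = 3 - \frac{\sqrt{1461}}{3} \approx -9.741$)
$\left(0 \cdot 4 - 4\right) \left(O + 130\right) = \left(0 \cdot 4 - 4\right) \left(\left(3 - \frac{\sqrt{1461}}{3}\right) + 130\right) = \left(0 - 4\right) \left(133 - \frac{\sqrt{1461}}{3}\right) = - 4 \left(133 - \frac{\sqrt{1461}}{3}\right) = -532 + \frac{4 \sqrt{1461}}{3}$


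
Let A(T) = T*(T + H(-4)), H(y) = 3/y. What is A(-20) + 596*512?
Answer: 305567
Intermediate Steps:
A(T) = T*(-¾ + T) (A(T) = T*(T + 3/(-4)) = T*(T + 3*(-¼)) = T*(T - ¾) = T*(-¾ + T))
A(-20) + 596*512 = (¼)*(-20)*(-3 + 4*(-20)) + 596*512 = (¼)*(-20)*(-3 - 80) + 305152 = (¼)*(-20)*(-83) + 305152 = 415 + 305152 = 305567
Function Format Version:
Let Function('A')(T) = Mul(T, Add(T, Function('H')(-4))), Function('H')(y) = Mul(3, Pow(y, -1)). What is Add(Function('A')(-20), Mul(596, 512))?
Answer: 305567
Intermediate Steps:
Function('A')(T) = Mul(T, Add(Rational(-3, 4), T)) (Function('A')(T) = Mul(T, Add(T, Mul(3, Pow(-4, -1)))) = Mul(T, Add(T, Mul(3, Rational(-1, 4)))) = Mul(T, Add(T, Rational(-3, 4))) = Mul(T, Add(Rational(-3, 4), T)))
Add(Function('A')(-20), Mul(596, 512)) = Add(Mul(Rational(1, 4), -20, Add(-3, Mul(4, -20))), Mul(596, 512)) = Add(Mul(Rational(1, 4), -20, Add(-3, -80)), 305152) = Add(Mul(Rational(1, 4), -20, -83), 305152) = Add(415, 305152) = 305567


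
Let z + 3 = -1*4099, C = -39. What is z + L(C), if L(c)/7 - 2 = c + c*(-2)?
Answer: -3815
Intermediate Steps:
L(c) = 14 - 7*c (L(c) = 14 + 7*(c + c*(-2)) = 14 + 7*(c - 2*c) = 14 + 7*(-c) = 14 - 7*c)
z = -4102 (z = -3 - 1*4099 = -3 - 4099 = -4102)
z + L(C) = -4102 + (14 - 7*(-39)) = -4102 + (14 + 273) = -4102 + 287 = -3815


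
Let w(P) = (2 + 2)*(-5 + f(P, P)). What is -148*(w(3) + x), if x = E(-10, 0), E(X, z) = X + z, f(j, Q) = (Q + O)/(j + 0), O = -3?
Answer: 4440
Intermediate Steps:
f(j, Q) = (-3 + Q)/j (f(j, Q) = (Q - 3)/(j + 0) = (-3 + Q)/j)
w(P) = -20 + 4*(-3 + P)/P (w(P) = (2 + 2)*(-5 + (-3 + P)/P) = 4*(-5 + (-3 + P)/P) = -20 + 4*(-3 + P)/P)
x = -10 (x = -10 + 0 = -10)
-148*(w(3) + x) = -148*((-16 - 12/3) - 10) = -148*((-16 - 12*⅓) - 10) = -148*((-16 - 4) - 10) = -148*(-20 - 10) = -148*(-30) = 4440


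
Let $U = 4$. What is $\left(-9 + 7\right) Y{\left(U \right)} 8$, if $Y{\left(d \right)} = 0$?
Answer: $0$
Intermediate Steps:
$\left(-9 + 7\right) Y{\left(U \right)} 8 = \left(-9 + 7\right) 0 \cdot 8 = \left(-2\right) 0 \cdot 8 = 0 \cdot 8 = 0$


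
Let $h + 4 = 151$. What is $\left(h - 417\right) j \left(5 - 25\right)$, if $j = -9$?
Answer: $-48600$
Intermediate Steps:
$h = 147$ ($h = -4 + 151 = 147$)
$\left(h - 417\right) j \left(5 - 25\right) = \left(147 - 417\right) \left(- 9 \left(5 - 25\right)\right) = - 270 \left(- 9 \left(5 - 25\right)\right) = - 270 \left(\left(-9\right) \left(-20\right)\right) = \left(-270\right) 180 = -48600$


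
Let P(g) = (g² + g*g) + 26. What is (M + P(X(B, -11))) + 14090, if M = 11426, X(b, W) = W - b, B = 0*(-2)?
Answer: 25784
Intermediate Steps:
B = 0
P(g) = 26 + 2*g² (P(g) = (g² + g²) + 26 = 2*g² + 26 = 26 + 2*g²)
(M + P(X(B, -11))) + 14090 = (11426 + (26 + 2*(-11 - 1*0)²)) + 14090 = (11426 + (26 + 2*(-11 + 0)²)) + 14090 = (11426 + (26 + 2*(-11)²)) + 14090 = (11426 + (26 + 2*121)) + 14090 = (11426 + (26 + 242)) + 14090 = (11426 + 268) + 14090 = 11694 + 14090 = 25784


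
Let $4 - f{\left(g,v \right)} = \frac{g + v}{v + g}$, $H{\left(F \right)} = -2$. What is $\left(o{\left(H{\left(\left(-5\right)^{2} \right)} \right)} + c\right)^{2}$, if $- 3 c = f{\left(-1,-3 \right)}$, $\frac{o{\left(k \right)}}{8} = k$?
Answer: $289$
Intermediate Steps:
$f{\left(g,v \right)} = 3$ ($f{\left(g,v \right)} = 4 - \frac{g + v}{v + g} = 4 - \frac{g + v}{g + v} = 4 - 1 = 3$)
$o{\left(k \right)} = 8 k$
$c = -1$ ($c = \left(- \frac{1}{3}\right) 3 = -1$)
$\left(o{\left(H{\left(\left(-5\right)^{2} \right)} \right)} + c\right)^{2} = \left(8 \left(-2\right) - 1\right)^{2} = \left(-16 - 1\right)^{2} = \left(-17\right)^{2} = 289$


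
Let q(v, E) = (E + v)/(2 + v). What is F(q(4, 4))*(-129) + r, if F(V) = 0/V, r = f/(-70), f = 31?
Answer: -31/70 ≈ -0.44286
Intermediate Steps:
q(v, E) = (E + v)/(2 + v)
r = -31/70 (r = 31/(-70) = 31*(-1/70) = -31/70 ≈ -0.44286)
F(V) = 0
F(q(4, 4))*(-129) + r = 0*(-129) - 31/70 = 0 - 31/70 = -31/70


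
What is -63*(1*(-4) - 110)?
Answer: 7182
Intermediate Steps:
-63*(1*(-4) - 110) = -63*(-4 - 110) = -63*(-114) = 7182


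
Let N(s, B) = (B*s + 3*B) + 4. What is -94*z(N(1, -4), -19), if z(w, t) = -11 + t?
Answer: 2820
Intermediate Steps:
N(s, B) = 4 + 3*B + B*s (N(s, B) = (3*B + B*s) + 4 = 4 + 3*B + B*s)
-94*z(N(1, -4), -19) = -94*(-11 - 19) = -94*(-30) = 2820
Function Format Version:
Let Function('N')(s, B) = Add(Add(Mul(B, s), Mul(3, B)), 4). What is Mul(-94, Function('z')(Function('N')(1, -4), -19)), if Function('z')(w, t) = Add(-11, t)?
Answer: 2820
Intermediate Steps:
Function('N')(s, B) = Add(4, Mul(3, B), Mul(B, s)) (Function('N')(s, B) = Add(Add(Mul(3, B), Mul(B, s)), 4) = Add(4, Mul(3, B), Mul(B, s)))
Mul(-94, Function('z')(Function('N')(1, -4), -19)) = Mul(-94, Add(-11, -19)) = Mul(-94, -30) = 2820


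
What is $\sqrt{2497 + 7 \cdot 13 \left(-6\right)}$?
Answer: $\sqrt{1951} \approx 44.17$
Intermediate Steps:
$\sqrt{2497 + 7 \cdot 13 \left(-6\right)} = \sqrt{2497 + 91 \left(-6\right)} = \sqrt{2497 - 546} = \sqrt{1951}$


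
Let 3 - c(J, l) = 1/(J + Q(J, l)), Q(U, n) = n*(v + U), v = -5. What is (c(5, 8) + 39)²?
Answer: 43681/25 ≈ 1747.2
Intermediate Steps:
Q(U, n) = n*(-5 + U)
c(J, l) = 3 - 1/(J + l*(-5 + J))
(c(5, 8) + 39)² = ((-1 + 3*5 + 3*8*(-5 + 5))/(5 + 8*(-5 + 5)) + 39)² = ((-1 + 15 + 3*8*0)/(5 + 8*0) + 39)² = ((-1 + 15 + 0)/(5 + 0) + 39)² = (14/5 + 39)² = (209/5)² = 43681/25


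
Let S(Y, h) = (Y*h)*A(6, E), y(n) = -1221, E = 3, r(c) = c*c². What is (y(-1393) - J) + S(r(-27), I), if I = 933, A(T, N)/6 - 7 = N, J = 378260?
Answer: -1102233821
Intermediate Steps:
r(c) = c³
A(T, N) = 42 + 6*N
S(Y, h) = 60*Y*h (S(Y, h) = (Y*h)*(42 + 6*3) = (Y*h)*(42 + 18) = (Y*h)*60 = 60*Y*h)
(y(-1393) - J) + S(r(-27), I) = (-1221 - 1*378260) + 60*(-27)³*933 = (-1221 - 378260) + 60*(-19683)*933 = -379481 - 1101854340 = -1102233821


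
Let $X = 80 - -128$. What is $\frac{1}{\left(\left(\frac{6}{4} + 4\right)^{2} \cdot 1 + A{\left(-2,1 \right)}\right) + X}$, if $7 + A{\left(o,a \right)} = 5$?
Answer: $\frac{4}{945} \approx 0.0042328$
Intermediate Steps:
$X = 208$ ($X = 80 + 128 = 208$)
$A{\left(o,a \right)} = -2$ ($A{\left(o,a \right)} = -7 + 5 = -2$)
$\frac{1}{\left(\left(\frac{6}{4} + 4\right)^{2} \cdot 1 + A{\left(-2,1 \right)}\right) + X} = \frac{1}{\left(\left(\frac{6}{4} + 4\right)^{2} \cdot 1 - 2\right) + 208} = \frac{1}{\left(\left(6 \cdot \frac{1}{4} + 4\right)^{2} \cdot 1 - 2\right) + 208} = \frac{1}{\left(\left(\frac{3}{2} + 4\right)^{2} \cdot 1 - 2\right) + 208} = \frac{1}{\left(\left(\frac{11}{2}\right)^{2} \cdot 1 - 2\right) + 208} = \frac{1}{\left(\frac{121}{4} \cdot 1 - 2\right) + 208} = \frac{1}{\left(\frac{121}{4} - 2\right) + 208} = \frac{1}{\frac{113}{4} + 208} = \frac{1}{\frac{945}{4}} = \frac{4}{945}$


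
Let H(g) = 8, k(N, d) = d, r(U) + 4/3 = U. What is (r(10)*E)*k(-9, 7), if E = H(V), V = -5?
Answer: 1456/3 ≈ 485.33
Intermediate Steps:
r(U) = -4/3 + U
E = 8
(r(10)*E)*k(-9, 7) = ((-4/3 + 10)*8)*7 = ((26/3)*8)*7 = (208/3)*7 = 1456/3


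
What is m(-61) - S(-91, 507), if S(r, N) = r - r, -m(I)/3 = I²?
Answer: -11163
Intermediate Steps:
m(I) = -3*I²
S(r, N) = 0
m(-61) - S(-91, 507) = -3*(-61)² - 1*0 = -3*3721 + 0 = -11163 + 0 = -11163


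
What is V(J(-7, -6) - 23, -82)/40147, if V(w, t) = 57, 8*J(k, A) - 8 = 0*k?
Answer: 3/2113 ≈ 0.0014198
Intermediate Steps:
J(k, A) = 1 (J(k, A) = 1 + (0*k)/8 = 1 + (1/8)*0 = 1 + 0 = 1)
V(J(-7, -6) - 23, -82)/40147 = 57/40147 = 57*(1/40147) = 3/2113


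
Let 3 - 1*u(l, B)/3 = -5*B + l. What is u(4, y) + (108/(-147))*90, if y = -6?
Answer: -7797/49 ≈ -159.12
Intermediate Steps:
u(l, B) = 9 - 3*l + 15*B (u(l, B) = 9 - 3*(-5*B + l) = 9 - 3*(l - 5*B) = 9 + (-3*l + 15*B) = 9 - 3*l + 15*B)
u(4, y) + (108/(-147))*90 = (9 - 3*4 + 15*(-6)) + (108/(-147))*90 = (9 - 12 - 90) + (108*(-1/147))*90 = -93 - 36/49*90 = -93 - 3240/49 = -7797/49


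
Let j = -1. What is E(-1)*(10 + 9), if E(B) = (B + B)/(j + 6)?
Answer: -38/5 ≈ -7.6000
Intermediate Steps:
E(B) = 2*B/5 (E(B) = (B + B)/(-1 + 6) = (2*B)/5 = (2*B)*(1/5) = 2*B/5)
E(-1)*(10 + 9) = ((2/5)*(-1))*(10 + 9) = -2/5*19 = -38/5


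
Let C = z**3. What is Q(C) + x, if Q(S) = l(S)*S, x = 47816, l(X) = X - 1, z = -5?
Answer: 63566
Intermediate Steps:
l(X) = -1 + X
C = -125 (C = (-5)**3 = -125)
Q(S) = S*(-1 + S) (Q(S) = (-1 + S)*S = S*(-1 + S))
Q(C) + x = -125*(-1 - 125) + 47816 = -125*(-126) + 47816 = 15750 + 47816 = 63566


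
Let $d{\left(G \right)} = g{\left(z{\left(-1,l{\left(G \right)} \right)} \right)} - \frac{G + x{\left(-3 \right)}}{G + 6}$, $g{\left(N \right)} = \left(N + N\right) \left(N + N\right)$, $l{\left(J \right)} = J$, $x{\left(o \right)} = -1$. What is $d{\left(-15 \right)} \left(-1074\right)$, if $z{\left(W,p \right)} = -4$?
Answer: $- \frac{200480}{3} \approx -66827.0$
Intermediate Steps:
$g{\left(N \right)} = 4 N^{2}$ ($g{\left(N \right)} = 2 N 2 N = 4 N^{2}$)
$d{\left(G \right)} = 64 - \frac{-1 + G}{6 + G}$ ($d{\left(G \right)} = 4 \left(-4\right)^{2} - \frac{G - 1}{G + 6} = 4 \cdot 16 - \frac{-1 + G}{6 + G} = 64 - \frac{-1 + G}{6 + G}$)
$d{\left(-15 \right)} \left(-1074\right) = \frac{7 \left(55 + 9 \left(-15\right)\right)}{6 - 15} \left(-1074\right) = \frac{7 \left(55 - 135\right)}{-9} \left(-1074\right) = 7 \left(- \frac{1}{9}\right) \left(-80\right) \left(-1074\right) = \frac{560}{9} \left(-1074\right) = - \frac{200480}{3}$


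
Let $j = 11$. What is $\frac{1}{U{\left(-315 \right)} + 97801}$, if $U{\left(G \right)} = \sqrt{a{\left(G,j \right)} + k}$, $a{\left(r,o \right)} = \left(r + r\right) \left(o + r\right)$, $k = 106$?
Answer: $\frac{97801}{9564843975} - \frac{\sqrt{191626}}{9564843975} \approx 1.0179 \cdot 10^{-5}$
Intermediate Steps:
$a{\left(r,o \right)} = 2 r \left(o + r\right)$
$U{\left(G \right)} = \sqrt{106 + 2 G \left(11 + G\right)}$ ($U{\left(G \right)} = \sqrt{2 G \left(11 + G\right) + 106} = \sqrt{106 + 2 G \left(11 + G\right)}$)
$\frac{1}{U{\left(-315 \right)} + 97801} = \frac{1}{\sqrt{2} \sqrt{53 - 315 \left(11 - 315\right)} + 97801} = \frac{1}{\sqrt{2} \sqrt{53 - -95760} + 97801} = \frac{1}{\sqrt{2} \sqrt{53 + 95760} + 97801} = \frac{1}{\sqrt{2} \sqrt{95813} + 97801} = \frac{1}{\sqrt{191626} + 97801} = \frac{1}{97801 + \sqrt{191626}}$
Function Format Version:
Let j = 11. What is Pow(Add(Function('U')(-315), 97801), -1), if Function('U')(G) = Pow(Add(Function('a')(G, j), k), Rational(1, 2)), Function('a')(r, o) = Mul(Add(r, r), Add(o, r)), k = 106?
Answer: Add(Rational(97801, 9564843975), Mul(Rational(-1, 9564843975), Pow(191626, Rational(1, 2)))) ≈ 1.0179e-5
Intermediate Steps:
Function('a')(r, o) = Mul(2, r, Add(o, r)) (Function('a')(r, o) = Mul(Mul(2, r), Add(o, r)) = Mul(2, r, Add(o, r)))
Function('U')(G) = Pow(Add(106, Mul(2, G, Add(11, G))), Rational(1, 2)) (Function('U')(G) = Pow(Add(Mul(2, G, Add(11, G)), 106), Rational(1, 2)) = Pow(Add(106, Mul(2, G, Add(11, G))), Rational(1, 2)))
Pow(Add(Function('U')(-315), 97801), -1) = Pow(Add(Mul(Pow(2, Rational(1, 2)), Pow(Add(53, Mul(-315, Add(11, -315))), Rational(1, 2))), 97801), -1) = Pow(Add(Mul(Pow(2, Rational(1, 2)), Pow(Add(53, Mul(-315, -304)), Rational(1, 2))), 97801), -1) = Pow(Add(Mul(Pow(2, Rational(1, 2)), Pow(Add(53, 95760), Rational(1, 2))), 97801), -1) = Pow(Add(Mul(Pow(2, Rational(1, 2)), Pow(95813, Rational(1, 2))), 97801), -1) = Pow(Add(Pow(191626, Rational(1, 2)), 97801), -1) = Pow(Add(97801, Pow(191626, Rational(1, 2))), -1)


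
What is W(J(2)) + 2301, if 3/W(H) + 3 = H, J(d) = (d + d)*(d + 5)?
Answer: 57528/25 ≈ 2301.1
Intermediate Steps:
J(d) = 2*d*(5 + d) (J(d) = (2*d)*(5 + d) = 2*d*(5 + d))
W(H) = 3/(-3 + H)
W(J(2)) + 2301 = 3/(-3 + 2*2*(5 + 2)) + 2301 = 3/(-3 + 2*2*7) + 2301 = 3/(-3 + 28) + 2301 = 3/25 + 2301 = 57528/25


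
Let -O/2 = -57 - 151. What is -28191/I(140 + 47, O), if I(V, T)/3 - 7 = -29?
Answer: 9397/22 ≈ 427.14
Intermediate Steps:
O = 416 (O = -2*(-57 - 151) = -2*(-208) = 416)
I(V, T) = -66 (I(V, T) = 21 + 3*(-29) = 21 - 87 = -66)
-28191/I(140 + 47, O) = -28191/(-66) = -28191*(-1/66) = 9397/22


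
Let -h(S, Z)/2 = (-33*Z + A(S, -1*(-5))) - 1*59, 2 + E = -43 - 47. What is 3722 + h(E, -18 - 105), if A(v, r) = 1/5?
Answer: -21392/5 ≈ -4278.4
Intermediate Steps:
E = -92 (E = -2 + (-43 - 47) = -2 - 90 = -92)
A(v, r) = ⅕
h(S, Z) = 588/5 + 66*Z (h(S, Z) = -2*((-33*Z + ⅕) - 1*59) = -2*((⅕ - 33*Z) - 59) = -2*(-294/5 - 33*Z) = 588/5 + 66*Z)
3722 + h(E, -18 - 105) = 3722 + (588/5 + 66*(-18 - 105)) = 3722 + (588/5 + 66*(-123)) = 3722 + (588/5 - 8118) = 3722 - 40002/5 = -21392/5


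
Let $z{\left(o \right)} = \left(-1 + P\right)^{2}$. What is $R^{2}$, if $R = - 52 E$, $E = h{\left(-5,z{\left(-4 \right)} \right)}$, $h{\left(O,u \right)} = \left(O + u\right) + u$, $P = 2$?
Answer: $24336$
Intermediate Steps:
$z{\left(o \right)} = 1$ ($z{\left(o \right)} = \left(-1 + 2\right)^{2} = 1^{2} = 1$)
$h{\left(O,u \right)} = O + 2 u$
$E = -3$ ($E = -5 + 2 \cdot 1 = -5 + 2 = -3$)
$R = 156$ ($R = \left(-52\right) \left(-3\right) = 156$)
$R^{2} = 156^{2} = 24336$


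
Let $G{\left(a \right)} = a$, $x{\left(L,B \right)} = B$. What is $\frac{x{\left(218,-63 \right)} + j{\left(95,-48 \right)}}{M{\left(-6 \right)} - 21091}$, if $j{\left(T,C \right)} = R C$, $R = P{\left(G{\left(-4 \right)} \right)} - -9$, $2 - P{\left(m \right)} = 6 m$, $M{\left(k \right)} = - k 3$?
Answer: $\frac{1743}{21073} \approx 0.082712$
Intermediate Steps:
$M{\left(k \right)} = - 3 k$
$P{\left(m \right)} = 2 - 6 m$
$R = 35$ ($R = \left(2 - -24\right) - -9 = \left(2 + 24\right) + 9 = 26 + 9 = 35$)
$j{\left(T,C \right)} = 35 C$
$\frac{x{\left(218,-63 \right)} + j{\left(95,-48 \right)}}{M{\left(-6 \right)} - 21091} = \frac{-63 + 35 \left(-48\right)}{\left(-3\right) \left(-6\right) - 21091} = \frac{-63 - 1680}{18 - 21091} = - \frac{1743}{-21073} = \left(-1743\right) \left(- \frac{1}{21073}\right) = \frac{1743}{21073}$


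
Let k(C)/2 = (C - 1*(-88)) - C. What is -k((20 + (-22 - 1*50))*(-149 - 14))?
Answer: -176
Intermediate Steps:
k(C) = 176 (k(C) = 2*((C - 1*(-88)) - C) = 2*((C + 88) - C) = 2*((88 + C) - C) = 2*88 = 176)
-k((20 + (-22 - 1*50))*(-149 - 14)) = -1*176 = -176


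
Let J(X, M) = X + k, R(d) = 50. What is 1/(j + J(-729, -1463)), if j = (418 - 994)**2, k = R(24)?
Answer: 1/331097 ≈ 3.0203e-6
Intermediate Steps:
k = 50
j = 331776 (j = (-576)**2 = 331776)
J(X, M) = 50 + X (J(X, M) = X + 50 = 50 + X)
1/(j + J(-729, -1463)) = 1/(331776 + (50 - 729)) = 1/(331776 - 679) = 1/331097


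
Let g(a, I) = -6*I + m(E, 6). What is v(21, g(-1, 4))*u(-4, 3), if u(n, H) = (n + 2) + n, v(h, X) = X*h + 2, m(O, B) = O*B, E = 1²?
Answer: 2256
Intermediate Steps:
E = 1
m(O, B) = B*O
g(a, I) = 6 - 6*I (g(a, I) = -6*I + 6*1 = -6*I + 6 = 6 - 6*I)
v(h, X) = 2 + X*h
u(n, H) = 2 + 2*n (u(n, H) = (2 + n) + n = 2 + 2*n)
v(21, g(-1, 4))*u(-4, 3) = (2 + (6 - 6*4)*21)*(2 + 2*(-4)) = (2 + (6 - 24)*21)*(2 - 8) = (2 - 18*21)*(-6) = (2 - 378)*(-6) = -376*(-6) = 2256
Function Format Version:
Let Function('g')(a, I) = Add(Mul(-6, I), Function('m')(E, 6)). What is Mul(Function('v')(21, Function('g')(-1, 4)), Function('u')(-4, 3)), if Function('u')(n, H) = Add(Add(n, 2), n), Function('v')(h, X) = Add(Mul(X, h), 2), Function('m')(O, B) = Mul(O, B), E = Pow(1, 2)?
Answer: 2256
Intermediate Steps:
E = 1
Function('m')(O, B) = Mul(B, O)
Function('g')(a, I) = Add(6, Mul(-6, I)) (Function('g')(a, I) = Add(Mul(-6, I), Mul(6, 1)) = Add(Mul(-6, I), 6) = Add(6, Mul(-6, I)))
Function('v')(h, X) = Add(2, Mul(X, h))
Function('u')(n, H) = Add(2, Mul(2, n)) (Function('u')(n, H) = Add(Add(2, n), n) = Add(2, Mul(2, n)))
Mul(Function('v')(21, Function('g')(-1, 4)), Function('u')(-4, 3)) = Mul(Add(2, Mul(Add(6, Mul(-6, 4)), 21)), Add(2, Mul(2, -4))) = Mul(Add(2, Mul(Add(6, -24), 21)), Add(2, -8)) = Mul(Add(2, Mul(-18, 21)), -6) = Mul(Add(2, -378), -6) = Mul(-376, -6) = 2256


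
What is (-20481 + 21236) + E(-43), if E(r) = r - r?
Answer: 755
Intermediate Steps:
E(r) = 0
(-20481 + 21236) + E(-43) = (-20481 + 21236) + 0 = 755 + 0 = 755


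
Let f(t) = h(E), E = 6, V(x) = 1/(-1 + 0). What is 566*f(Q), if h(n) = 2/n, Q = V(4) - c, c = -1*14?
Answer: 566/3 ≈ 188.67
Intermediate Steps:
c = -14
V(x) = -1 (V(x) = 1/(-1) = -1)
Q = 13 (Q = -1 - 1*(-14) = -1 + 14 = 13)
f(t) = ⅓ (f(t) = 2/6 = 2*(⅙) = ⅓)
566*f(Q) = 566*(⅓) = 566/3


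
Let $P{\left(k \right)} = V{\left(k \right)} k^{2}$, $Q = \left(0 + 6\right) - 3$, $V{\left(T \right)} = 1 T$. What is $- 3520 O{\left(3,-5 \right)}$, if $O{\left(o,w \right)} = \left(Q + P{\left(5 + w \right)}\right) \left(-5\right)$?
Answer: $52800$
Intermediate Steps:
$V{\left(T \right)} = T$
$Q = 3$ ($Q = 6 - 3 = 3$)
$P{\left(k \right)} = k^{3}$ ($P{\left(k \right)} = k k^{2} = k^{3}$)
$O{\left(o,w \right)} = -15 - 5 \left(5 + w\right)^{3}$ ($O{\left(o,w \right)} = \left(3 + \left(5 + w\right)^{3}\right) \left(-5\right) = -15 - 5 \left(5 + w\right)^{3}$)
$- 3520 O{\left(3,-5 \right)} = - 3520 \left(-15 - 5 \left(5 - 5\right)^{3}\right) = - 3520 \left(-15 - 5 \cdot 0^{3}\right) = - 3520 \left(-15 - 0\right) = - 3520 \left(-15 + 0\right) = \left(-3520\right) \left(-15\right) = 52800$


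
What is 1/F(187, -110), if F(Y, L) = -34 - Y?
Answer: -1/221 ≈ -0.0045249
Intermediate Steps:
1/F(187, -110) = 1/(-34 - 1*187) = 1/(-34 - 187) = 1/(-221) = -1/221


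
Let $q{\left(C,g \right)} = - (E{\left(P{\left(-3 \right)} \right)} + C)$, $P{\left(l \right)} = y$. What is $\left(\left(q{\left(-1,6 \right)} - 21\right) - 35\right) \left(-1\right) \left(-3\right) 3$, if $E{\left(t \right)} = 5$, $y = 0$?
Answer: $-540$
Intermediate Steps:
$P{\left(l \right)} = 0$
$q{\left(C,g \right)} = -5 - C$ ($q{\left(C,g \right)} = - (5 + C) = -5 - C$)
$\left(\left(q{\left(-1,6 \right)} - 21\right) - 35\right) \left(-1\right) \left(-3\right) 3 = \left(\left(\left(-5 - -1\right) - 21\right) - 35\right) \left(-1\right) \left(-3\right) 3 = \left(\left(\left(-5 + 1\right) - 21\right) - 35\right) 3 \cdot 3 = \left(\left(-4 - 21\right) - 35\right) 9 = \left(-25 - 35\right) 9 = \left(-60\right) 9 = -540$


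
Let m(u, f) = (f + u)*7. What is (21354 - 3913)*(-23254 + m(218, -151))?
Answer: -397393185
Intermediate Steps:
m(u, f) = 7*f + 7*u
(21354 - 3913)*(-23254 + m(218, -151)) = (21354 - 3913)*(-23254 + (7*(-151) + 7*218)) = 17441*(-23254 + (-1057 + 1526)) = 17441*(-23254 + 469) = 17441*(-22785) = -397393185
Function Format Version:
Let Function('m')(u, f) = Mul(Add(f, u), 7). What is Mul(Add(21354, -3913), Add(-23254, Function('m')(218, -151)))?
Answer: -397393185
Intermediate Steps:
Function('m')(u, f) = Add(Mul(7, f), Mul(7, u))
Mul(Add(21354, -3913), Add(-23254, Function('m')(218, -151))) = Mul(Add(21354, -3913), Add(-23254, Add(Mul(7, -151), Mul(7, 218)))) = Mul(17441, Add(-23254, Add(-1057, 1526))) = Mul(17441, Add(-23254, 469)) = Mul(17441, -22785) = -397393185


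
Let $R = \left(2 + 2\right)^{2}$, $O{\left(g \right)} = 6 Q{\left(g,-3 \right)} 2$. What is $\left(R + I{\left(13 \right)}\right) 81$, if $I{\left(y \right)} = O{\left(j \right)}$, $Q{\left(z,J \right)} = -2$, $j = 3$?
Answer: $-648$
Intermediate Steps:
$O{\left(g \right)} = -24$ ($O{\left(g \right)} = 6 \left(-2\right) 2 = \left(-12\right) 2 = -24$)
$R = 16$ ($R = 4^{2} = 16$)
$I{\left(y \right)} = -24$
$\left(R + I{\left(13 \right)}\right) 81 = \left(16 - 24\right) 81 = \left(-8\right) 81 = -648$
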